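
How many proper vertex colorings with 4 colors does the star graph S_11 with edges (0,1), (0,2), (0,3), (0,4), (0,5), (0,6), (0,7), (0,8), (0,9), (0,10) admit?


P(tree, k) = k * (k-1)^(10) for any tree on 11 vertices.
P(4) = 4 * 3^10 = 4 * 59049 = 236196.

236196


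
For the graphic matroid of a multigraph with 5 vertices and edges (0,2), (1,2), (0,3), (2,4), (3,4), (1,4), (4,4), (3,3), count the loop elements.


In a graphic matroid, a loop is a self-loop edge (u,u) with rank 0.
Examining all 8 edges for self-loops...
Self-loops found: (4,4), (3,3)
Number of loops = 2.

2


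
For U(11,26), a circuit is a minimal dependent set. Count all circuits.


In U(11,26), circuits are the (12)-element subsets.
Any set of 12 elements is dependent, and removing any one element gives
an independent set of size 11, so it is a minimal dependent set.
Number of circuits = C(26,12) = 26! / (12! * 14!) = 9657700.

9657700


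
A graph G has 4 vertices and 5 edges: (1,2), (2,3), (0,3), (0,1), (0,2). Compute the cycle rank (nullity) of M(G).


Cycle rank (nullity) = |E| - r(M) = |E| - (|V| - c).
|E| = 5, |V| = 4, c = 1.
Nullity = 5 - (4 - 1) = 5 - 3 = 2.

2


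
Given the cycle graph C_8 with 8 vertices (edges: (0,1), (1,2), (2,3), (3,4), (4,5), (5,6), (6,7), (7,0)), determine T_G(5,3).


T(C_8; x,y) = x + x^2 + ... + x^(7) + y.
T(5,3) = 5^1 + 5^2 + 5^3 + 5^4 + 5^5 + 5^6 + 5^7 + 3
= 5 + 25 + 125 + 625 + 3125 + 15625 + 78125 + 3
= 97658.

97658


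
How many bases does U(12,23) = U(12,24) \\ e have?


Deleting e from U(12,24) gives U(12,23) since n > r.
Bases of U(12,23) = C(23,12) = 23! / (12! * 11!) = 1352078.

1352078


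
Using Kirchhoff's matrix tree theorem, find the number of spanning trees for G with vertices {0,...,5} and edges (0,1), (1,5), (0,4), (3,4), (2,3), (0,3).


By Kirchhoff's matrix tree theorem, the number of spanning trees equals
the determinant of any cofactor of the Laplacian matrix L.
G has 6 vertices and 6 edges.
Computing the (5 x 5) cofactor determinant gives 3.

3


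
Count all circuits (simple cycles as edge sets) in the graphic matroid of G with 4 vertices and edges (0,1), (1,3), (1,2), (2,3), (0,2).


A circuit in a graphic matroid = edge set of a simple cycle.
G has 4 vertices and 5 edges.
Enumerating all minimal edge subsets forming cycles...
Total circuits found: 3.

3


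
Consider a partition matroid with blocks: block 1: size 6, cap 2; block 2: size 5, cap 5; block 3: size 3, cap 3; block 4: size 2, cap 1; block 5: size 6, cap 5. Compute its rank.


Rank of a partition matroid = sum of min(|Si|, ci) for each block.
= min(6,2) + min(5,5) + min(3,3) + min(2,1) + min(6,5)
= 2 + 5 + 3 + 1 + 5
= 16.

16


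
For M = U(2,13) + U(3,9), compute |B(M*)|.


(M1+M2)* = M1* + M2*.
M1* = U(11,13), bases: C(13,11) = 78.
M2* = U(6,9), bases: C(9,6) = 84.
|B(M*)| = 78 * 84 = 6552.

6552


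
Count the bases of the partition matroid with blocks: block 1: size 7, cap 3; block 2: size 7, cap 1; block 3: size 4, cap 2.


A basis picks exactly ci elements from block i.
Number of bases = product of C(|Si|, ci).
= C(7,3) * C(7,1) * C(4,2)
= 35 * 7 * 6
= 1470.

1470


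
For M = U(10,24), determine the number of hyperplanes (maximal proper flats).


Hyperplanes of U(10,24) are flats of rank 9.
In a uniform matroid, these are exactly the (9)-element subsets.
Count = C(24,9) = 24! / (9! * 15!) = 1307504.

1307504


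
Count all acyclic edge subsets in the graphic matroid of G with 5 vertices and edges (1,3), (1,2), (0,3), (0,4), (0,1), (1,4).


An independent set in a graphic matroid is an acyclic edge subset.
G has 5 vertices and 6 edges.
Enumerate all 2^6 = 64 subsets, checking for acyclicity.
Total independent sets = 48.

48


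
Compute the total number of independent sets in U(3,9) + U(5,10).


For a direct sum, |I(M1+M2)| = |I(M1)| * |I(M2)|.
|I(U(3,9))| = sum C(9,k) for k=0..3 = 130.
|I(U(5,10))| = sum C(10,k) for k=0..5 = 638.
Total = 130 * 638 = 82940.

82940


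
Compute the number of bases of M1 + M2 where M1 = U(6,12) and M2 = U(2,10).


Bases of a direct sum M1 + M2: |B| = |B(M1)| * |B(M2)|.
|B(U(6,12))| = C(12,6) = 924.
|B(U(2,10))| = C(10,2) = 45.
Total bases = 924 * 45 = 41580.

41580


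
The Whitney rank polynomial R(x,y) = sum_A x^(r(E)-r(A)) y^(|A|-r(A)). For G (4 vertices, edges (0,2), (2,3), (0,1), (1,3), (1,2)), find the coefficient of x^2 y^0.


R(x,y) = sum over A in 2^E of x^(r(E)-r(A)) * y^(|A|-r(A)).
G has 4 vertices, 5 edges. r(E) = 3.
Enumerate all 2^5 = 32 subsets.
Count subsets with r(E)-r(A)=2 and |A|-r(A)=0: 5.

5


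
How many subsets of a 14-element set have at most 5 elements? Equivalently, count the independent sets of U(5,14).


Independent sets of U(5,14) are all subsets of size <= 5.
Count = (14 choose 0) + (14 choose 1) + (14 choose 2) + (14 choose 3) + (14 choose 4) + (14 choose 5)
     = 1 + 14 + 91 + 364 + 1001 + 2002
     = 3473.

3473


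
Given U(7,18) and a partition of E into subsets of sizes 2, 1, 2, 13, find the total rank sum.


r(Ai) = min(|Ai|, 7) for each part.
Sum = min(2,7) + min(1,7) + min(2,7) + min(13,7)
    = 2 + 1 + 2 + 7
    = 12.

12


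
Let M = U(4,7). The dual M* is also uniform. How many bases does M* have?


The dual of U(r,n) is U(n-r, n) = U(3,7).
Bases of U(3,7) are all (3)-element subsets.
|B(M*)| = C(7,3) = 7! / (3! * 4!) = 35.

35


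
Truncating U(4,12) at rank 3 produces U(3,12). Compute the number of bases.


Truncating U(4,12) to rank 3 gives U(3,12).
Bases of U(3,12) are all 3-element subsets of 12 elements.
Number of bases = C(12,3) = (12 * 11 * 10) / (1 * 2 * 3) = 220.

220


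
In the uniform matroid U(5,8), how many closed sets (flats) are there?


Flats of U(5,8): every subset of size < 5 is a flat, plus E itself.
Count = (8 choose 0) + (8 choose 1) + (8 choose 2) + (8 choose 3) + (8 choose 4) + 1
     = 1 + 8 + 28 + 56 + 70 + 1
     = 164.

164


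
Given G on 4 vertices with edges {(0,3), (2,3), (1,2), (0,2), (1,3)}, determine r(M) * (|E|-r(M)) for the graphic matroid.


r(M) = |V| - c = 4 - 1 = 3.
nullity = |E| - r(M) = 5 - 3 = 2.
Product = 3 * 2 = 6.

6


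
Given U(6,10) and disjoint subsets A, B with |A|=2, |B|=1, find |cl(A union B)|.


|A union B| = 2 + 1 = 3 (disjoint).
In U(6,10), cl(S) = S if |S| < 6, else cl(S) = E.
Since 3 < 6, cl(A union B) = A union B.
|cl(A union B)| = 3.

3


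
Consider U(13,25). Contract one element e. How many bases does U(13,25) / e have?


Contracting e from U(13,25) gives U(12,24).
Bases of U(12,24) = (24 choose 12) = 2704156.

2704156


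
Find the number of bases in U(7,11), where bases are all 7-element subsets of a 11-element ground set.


Bases of U(7,11) are all 7-element subsets of the 11-element ground set.
Number of bases = C(11,7).
(11 choose 7) = 330.

330


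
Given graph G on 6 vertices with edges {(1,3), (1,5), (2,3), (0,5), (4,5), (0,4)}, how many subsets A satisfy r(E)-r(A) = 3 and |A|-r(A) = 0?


R(x,y) = sum over A in 2^E of x^(r(E)-r(A)) * y^(|A|-r(A)).
G has 6 vertices, 6 edges. r(E) = 5.
Enumerate all 2^6 = 64 subsets.
Count subsets with r(E)-r(A)=3 and |A|-r(A)=0: 15.

15


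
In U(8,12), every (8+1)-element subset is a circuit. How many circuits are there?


In U(8,12), circuits are the (9)-element subsets.
Any set of 9 elements is dependent, and removing any one element gives
an independent set of size 8, so it is a minimal dependent set.
Number of circuits = (12 choose 9) = 220.

220


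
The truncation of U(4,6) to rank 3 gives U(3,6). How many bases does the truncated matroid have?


Truncating U(4,6) to rank 3 gives U(3,6).
Bases of U(3,6) are all 3-element subsets of 6 elements.
Number of bases = (6 choose 3) = 20.

20


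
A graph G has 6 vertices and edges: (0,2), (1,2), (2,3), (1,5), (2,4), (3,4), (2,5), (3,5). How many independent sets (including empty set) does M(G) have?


An independent set in a graphic matroid is an acyclic edge subset.
G has 6 vertices and 8 edges.
Enumerate all 2^8 = 256 subsets, checking for acyclicity.
Total independent sets = 164.

164


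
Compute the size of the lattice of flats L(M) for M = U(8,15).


Flats of U(8,15): every subset of size < 8 is a flat, plus E itself.
Count = (15 choose 0) + (15 choose 1) + (15 choose 2) + (15 choose 3) + (15 choose 4) + (15 choose 5) + (15 choose 6) + (15 choose 7) + 1
     = 1 + 15 + 105 + 455 + 1365 + 3003 + 5005 + 6435 + 1
     = 16385.

16385


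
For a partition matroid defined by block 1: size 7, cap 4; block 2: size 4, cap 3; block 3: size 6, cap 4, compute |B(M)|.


A basis picks exactly ci elements from block i.
Number of bases = product of C(|Si|, ci).
= C(7,4) * C(4,3) * C(6,4)
= 35 * 4 * 15
= 2100.

2100


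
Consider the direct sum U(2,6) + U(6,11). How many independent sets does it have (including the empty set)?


For a direct sum, |I(M1+M2)| = |I(M1)| * |I(M2)|.
|I(U(2,6))| = sum C(6,k) for k=0..2 = 22.
|I(U(6,11))| = sum C(11,k) for k=0..6 = 1486.
Total = 22 * 1486 = 32692.

32692


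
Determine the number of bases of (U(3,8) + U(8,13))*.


(M1+M2)* = M1* + M2*.
M1* = U(5,8), bases: C(8,5) = 56.
M2* = U(5,13), bases: C(13,5) = 1287.
|B(M*)| = 56 * 1287 = 72072.

72072


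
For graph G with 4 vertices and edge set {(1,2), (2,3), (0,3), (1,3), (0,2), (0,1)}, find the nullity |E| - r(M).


Cycle rank (nullity) = |E| - r(M) = |E| - (|V| - c).
|E| = 6, |V| = 4, c = 1.
Nullity = 6 - (4 - 1) = 6 - 3 = 3.

3


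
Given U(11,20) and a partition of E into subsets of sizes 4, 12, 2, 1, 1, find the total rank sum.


r(Ai) = min(|Ai|, 11) for each part.
Sum = min(4,11) + min(12,11) + min(2,11) + min(1,11) + min(1,11)
    = 4 + 11 + 2 + 1 + 1
    = 19.

19


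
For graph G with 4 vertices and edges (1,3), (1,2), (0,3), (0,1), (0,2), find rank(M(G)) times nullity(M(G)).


r(M) = |V| - c = 4 - 1 = 3.
nullity = |E| - r(M) = 5 - 3 = 2.
Product = 3 * 2 = 6.

6


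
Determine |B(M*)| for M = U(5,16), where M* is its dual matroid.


The dual of U(r,n) is U(n-r, n) = U(11,16).
Bases of U(11,16) are all (11)-element subsets.
|B(M*)| = C(16,11) = 4368.

4368


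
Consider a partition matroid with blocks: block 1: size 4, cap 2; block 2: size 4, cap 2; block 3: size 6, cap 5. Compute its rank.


Rank of a partition matroid = sum of min(|Si|, ci) for each block.
= min(4,2) + min(4,2) + min(6,5)
= 2 + 2 + 5
= 9.

9


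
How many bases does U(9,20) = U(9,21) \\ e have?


Deleting e from U(9,21) gives U(9,20) since n > r.
Bases of U(9,20) = (20 choose 9) = 167960.

167960


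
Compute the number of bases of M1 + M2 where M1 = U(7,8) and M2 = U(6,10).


Bases of a direct sum M1 + M2: |B| = |B(M1)| * |B(M2)|.
|B(U(7,8))| = C(8,7) = 8.
|B(U(6,10))| = C(10,6) = 210.
Total bases = 8 * 210 = 1680.

1680


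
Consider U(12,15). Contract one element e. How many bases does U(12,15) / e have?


Contracting e from U(12,15) gives U(11,14).
Bases of U(11,14) = C(14,11) = 14! / (11! * 3!) = 364.

364


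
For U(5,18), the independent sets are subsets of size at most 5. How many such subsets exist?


Independent sets of U(5,18) are all subsets of size <= 5.
Count = C(18,0) + C(18,1) + C(18,2) + C(18,3) + C(18,4) + C(18,5)
     = 1 + 18 + 153 + 816 + 3060 + 8568
     = 12616.

12616


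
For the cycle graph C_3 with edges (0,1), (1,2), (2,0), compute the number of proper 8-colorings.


P(C_3, k) = (k-1)^3 + (-1)^3*(k-1).
P(8) = (7)^3 - 7
= 343 - 7 = 336.

336


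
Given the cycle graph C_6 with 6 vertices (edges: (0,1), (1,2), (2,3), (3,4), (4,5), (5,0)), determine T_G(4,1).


T(C_6; x,y) = x + x^2 + ... + x^(5) + y.
T(4,1) = 4^1 + 4^2 + 4^3 + 4^4 + 4^5 + 1
= 4 + 16 + 64 + 256 + 1024 + 1
= 1365.

1365


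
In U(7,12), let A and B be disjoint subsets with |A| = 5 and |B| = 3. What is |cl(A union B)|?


|A union B| = 5 + 3 = 8 (disjoint).
In U(7,12), cl(S) = S if |S| < 7, else cl(S) = E.
Since 8 >= 7, cl(A union B) = E.
|cl(A union B)| = 12.

12


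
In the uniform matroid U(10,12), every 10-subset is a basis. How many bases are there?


Bases of U(10,12) are all 10-element subsets of the 12-element ground set.
Number of bases = C(12,10).
(12 choose 10) = 66.

66


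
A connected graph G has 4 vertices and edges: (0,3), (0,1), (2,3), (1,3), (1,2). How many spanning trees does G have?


By Kirchhoff's matrix tree theorem, the number of spanning trees equals
the determinant of any cofactor of the Laplacian matrix L.
G has 4 vertices and 5 edges.
Computing the (3 x 3) cofactor determinant gives 8.

8


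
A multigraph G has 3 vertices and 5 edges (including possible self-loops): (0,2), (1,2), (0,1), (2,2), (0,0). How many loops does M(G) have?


In a graphic matroid, a loop is a self-loop edge (u,u) with rank 0.
Examining all 5 edges for self-loops...
Self-loops found: (2,2), (0,0)
Number of loops = 2.

2


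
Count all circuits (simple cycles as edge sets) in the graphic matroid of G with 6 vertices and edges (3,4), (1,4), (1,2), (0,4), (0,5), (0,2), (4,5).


A circuit in a graphic matroid = edge set of a simple cycle.
G has 6 vertices and 7 edges.
Enumerating all minimal edge subsets forming cycles...
Total circuits found: 3.

3


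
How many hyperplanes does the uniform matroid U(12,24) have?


Hyperplanes of U(12,24) are flats of rank 11.
In a uniform matroid, these are exactly the (11)-element subsets.
Count = C(24,11) = 2496144.

2496144


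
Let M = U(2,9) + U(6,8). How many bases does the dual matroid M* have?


(M1+M2)* = M1* + M2*.
M1* = U(7,9), bases: C(9,7) = 36.
M2* = U(2,8), bases: C(8,2) = 28.
|B(M*)| = 36 * 28 = 1008.

1008


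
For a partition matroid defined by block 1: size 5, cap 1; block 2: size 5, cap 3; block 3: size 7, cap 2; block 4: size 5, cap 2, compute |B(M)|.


A basis picks exactly ci elements from block i.
Number of bases = product of C(|Si|, ci).
= C(5,1) * C(5,3) * C(7,2) * C(5,2)
= 5 * 10 * 21 * 10
= 10500.

10500


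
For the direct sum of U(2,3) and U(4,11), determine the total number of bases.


Bases of a direct sum M1 + M2: |B| = |B(M1)| * |B(M2)|.
|B(U(2,3))| = C(3,2) = 3.
|B(U(4,11))| = C(11,4) = 330.
Total bases = 3 * 330 = 990.

990


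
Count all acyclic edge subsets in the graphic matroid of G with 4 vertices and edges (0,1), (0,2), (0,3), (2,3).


An independent set in a graphic matroid is an acyclic edge subset.
G has 4 vertices and 4 edges.
Enumerate all 2^4 = 16 subsets, checking for acyclicity.
Total independent sets = 14.

14


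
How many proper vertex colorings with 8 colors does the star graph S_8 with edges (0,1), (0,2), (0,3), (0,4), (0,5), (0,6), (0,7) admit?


P(tree, k) = k * (k-1)^(7) for any tree on 8 vertices.
P(8) = 8 * 7^7 = 8 * 823543 = 6588344.

6588344


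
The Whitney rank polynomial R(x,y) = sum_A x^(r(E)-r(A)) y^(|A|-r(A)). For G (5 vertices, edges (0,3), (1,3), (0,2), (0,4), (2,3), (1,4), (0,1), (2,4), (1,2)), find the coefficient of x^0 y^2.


R(x,y) = sum over A in 2^E of x^(r(E)-r(A)) * y^(|A|-r(A)).
G has 5 vertices, 9 edges. r(E) = 4.
Enumerate all 2^9 = 512 subsets.
Count subsets with r(E)-r(A)=0 and |A|-r(A)=2: 82.

82


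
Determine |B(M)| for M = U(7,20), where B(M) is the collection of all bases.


Bases of U(7,20) are all 7-element subsets of the 20-element ground set.
Number of bases = C(20,7).
(20 choose 7) = 77520.

77520


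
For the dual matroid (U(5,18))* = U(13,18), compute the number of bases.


The dual of U(r,n) is U(n-r, n) = U(13,18).
Bases of U(13,18) are all (13)-element subsets.
|B(M*)| = C(18,13) = 18! / (13! * 5!) = 8568.

8568


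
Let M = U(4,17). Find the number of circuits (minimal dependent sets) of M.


In U(4,17), circuits are the (5)-element subsets.
Any set of 5 elements is dependent, and removing any one element gives
an independent set of size 4, so it is a minimal dependent set.
Number of circuits = C(17,5) = 6188.

6188


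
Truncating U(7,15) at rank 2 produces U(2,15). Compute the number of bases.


Truncating U(7,15) to rank 2 gives U(2,15).
Bases of U(2,15) are all 2-element subsets of 15 elements.
Number of bases = C(15,2) = (15 * 14) / (1 * 2) = 105.

105


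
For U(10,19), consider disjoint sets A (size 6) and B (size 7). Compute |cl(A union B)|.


|A union B| = 6 + 7 = 13 (disjoint).
In U(10,19), cl(S) = S if |S| < 10, else cl(S) = E.
Since 13 >= 10, cl(A union B) = E.
|cl(A union B)| = 19.

19


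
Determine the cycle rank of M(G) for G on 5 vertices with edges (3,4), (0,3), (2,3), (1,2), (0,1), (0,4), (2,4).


Cycle rank (nullity) = |E| - r(M) = |E| - (|V| - c).
|E| = 7, |V| = 5, c = 1.
Nullity = 7 - (5 - 1) = 7 - 4 = 3.

3


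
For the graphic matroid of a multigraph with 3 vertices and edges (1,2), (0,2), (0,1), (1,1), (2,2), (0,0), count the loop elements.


In a graphic matroid, a loop is a self-loop edge (u,u) with rank 0.
Examining all 6 edges for self-loops...
Self-loops found: (1,1), (2,2), (0,0)
Number of loops = 3.

3


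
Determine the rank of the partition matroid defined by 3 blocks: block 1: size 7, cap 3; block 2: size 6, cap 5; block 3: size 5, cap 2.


Rank of a partition matroid = sum of min(|Si|, ci) for each block.
= min(7,3) + min(6,5) + min(5,2)
= 3 + 5 + 2
= 10.

10


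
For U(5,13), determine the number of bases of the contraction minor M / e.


Contracting e from U(5,13) gives U(4,12).
Bases of U(4,12) = C(12,4) = 12! / (4! * 8!) = 495.

495


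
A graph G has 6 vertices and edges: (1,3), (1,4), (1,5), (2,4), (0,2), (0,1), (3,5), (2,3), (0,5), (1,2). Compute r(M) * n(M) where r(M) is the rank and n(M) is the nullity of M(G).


r(M) = |V| - c = 6 - 1 = 5.
nullity = |E| - r(M) = 10 - 5 = 5.
Product = 5 * 5 = 25.

25


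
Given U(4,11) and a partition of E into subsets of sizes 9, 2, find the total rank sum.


r(Ai) = min(|Ai|, 4) for each part.
Sum = min(9,4) + min(2,4)
    = 4 + 2
    = 6.

6


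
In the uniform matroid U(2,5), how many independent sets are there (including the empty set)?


Independent sets of U(2,5) are all subsets of size <= 2.
Count = C(5,0) + C(5,1) + C(5,2)
     = 1 + 5 + 10
     = 16.

16


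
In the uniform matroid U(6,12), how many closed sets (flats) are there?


Flats of U(6,12): every subset of size < 6 is a flat, plus E itself.
Count = C(12,0) + C(12,1) + C(12,2) + C(12,3) + C(12,4) + C(12,5) + 1
     = 1 + 12 + 66 + 220 + 495 + 792 + 1
     = 1587.

1587


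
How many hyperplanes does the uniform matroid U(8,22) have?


Hyperplanes of U(8,22) are flats of rank 7.
In a uniform matroid, these are exactly the (7)-element subsets.
Count = C(22,7) = 170544.

170544


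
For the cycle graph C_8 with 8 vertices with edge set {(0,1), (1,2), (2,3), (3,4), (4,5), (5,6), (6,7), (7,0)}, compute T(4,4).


T(C_8; x,y) = x + x^2 + ... + x^(7) + y.
T(4,4) = 4^1 + 4^2 + 4^3 + 4^4 + 4^5 + 4^6 + 4^7 + 4
= 4 + 16 + 64 + 256 + 1024 + 4096 + 16384 + 4
= 21848.

21848


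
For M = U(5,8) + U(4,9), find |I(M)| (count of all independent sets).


For a direct sum, |I(M1+M2)| = |I(M1)| * |I(M2)|.
|I(U(5,8))| = sum C(8,k) for k=0..5 = 219.
|I(U(4,9))| = sum C(9,k) for k=0..4 = 256.
Total = 219 * 256 = 56064.

56064


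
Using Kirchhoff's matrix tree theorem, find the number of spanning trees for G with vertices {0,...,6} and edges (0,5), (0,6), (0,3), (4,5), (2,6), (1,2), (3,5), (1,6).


By Kirchhoff's matrix tree theorem, the number of spanning trees equals
the determinant of any cofactor of the Laplacian matrix L.
G has 7 vertices and 8 edges.
Computing the (6 x 6) cofactor determinant gives 9.

9


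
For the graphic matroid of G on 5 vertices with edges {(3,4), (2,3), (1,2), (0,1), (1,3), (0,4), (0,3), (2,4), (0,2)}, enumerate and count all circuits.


A circuit in a graphic matroid = edge set of a simple cycle.
G has 5 vertices and 9 edges.
Enumerating all minimal edge subsets forming cycles...
Total circuits found: 22.

22


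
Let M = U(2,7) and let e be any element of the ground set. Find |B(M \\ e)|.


Deleting e from U(2,7) gives U(2,6) since n > r.
Bases of U(2,6) = C(6,2) = 6! / (2! * 4!) = 15.

15


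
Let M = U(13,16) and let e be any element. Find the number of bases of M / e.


Contracting e from U(13,16) gives U(12,15).
Bases of U(12,15) = (15 choose 12) = 455.

455


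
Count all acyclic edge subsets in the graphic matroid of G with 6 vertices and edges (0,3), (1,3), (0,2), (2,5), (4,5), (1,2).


An independent set in a graphic matroid is an acyclic edge subset.
G has 6 vertices and 6 edges.
Enumerate all 2^6 = 64 subsets, checking for acyclicity.
Total independent sets = 60.

60


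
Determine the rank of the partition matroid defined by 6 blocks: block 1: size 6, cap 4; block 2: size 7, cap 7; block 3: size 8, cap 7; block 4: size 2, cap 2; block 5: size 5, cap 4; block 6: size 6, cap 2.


Rank of a partition matroid = sum of min(|Si|, ci) for each block.
= min(6,4) + min(7,7) + min(8,7) + min(2,2) + min(5,4) + min(6,2)
= 4 + 7 + 7 + 2 + 4 + 2
= 26.

26


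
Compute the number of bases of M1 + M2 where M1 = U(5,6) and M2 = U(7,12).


Bases of a direct sum M1 + M2: |B| = |B(M1)| * |B(M2)|.
|B(U(5,6))| = C(6,5) = 6.
|B(U(7,12))| = C(12,7) = 792.
Total bases = 6 * 792 = 4752.

4752


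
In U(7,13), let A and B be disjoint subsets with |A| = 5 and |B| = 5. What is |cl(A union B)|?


|A union B| = 5 + 5 = 10 (disjoint).
In U(7,13), cl(S) = S if |S| < 7, else cl(S) = E.
Since 10 >= 7, cl(A union B) = E.
|cl(A union B)| = 13.

13


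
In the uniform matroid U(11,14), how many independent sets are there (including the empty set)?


Independent sets of U(11,14) are all subsets of size <= 11.
Count = C(14,0) + C(14,1) + C(14,2) + C(14,3) + C(14,4) + C(14,5) + C(14,6) + C(14,7) + C(14,8) + C(14,9) + C(14,10) + C(14,11)
     = 1 + 14 + 91 + 364 + 1001 + 2002 + 3003 + 3432 + 3003 + 2002 + 1001 + 364
     = 16278.

16278


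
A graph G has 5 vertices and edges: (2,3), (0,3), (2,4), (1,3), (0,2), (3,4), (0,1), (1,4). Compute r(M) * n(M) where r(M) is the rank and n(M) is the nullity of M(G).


r(M) = |V| - c = 5 - 1 = 4.
nullity = |E| - r(M) = 8 - 4 = 4.
Product = 4 * 4 = 16.

16


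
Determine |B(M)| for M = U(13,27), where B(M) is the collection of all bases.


Bases of U(13,27) are all 13-element subsets of the 27-element ground set.
Number of bases = C(27,13).
C(27,13) = 20058300.

20058300


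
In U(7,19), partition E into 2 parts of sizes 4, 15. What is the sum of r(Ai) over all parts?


r(Ai) = min(|Ai|, 7) for each part.
Sum = min(4,7) + min(15,7)
    = 4 + 7
    = 11.

11


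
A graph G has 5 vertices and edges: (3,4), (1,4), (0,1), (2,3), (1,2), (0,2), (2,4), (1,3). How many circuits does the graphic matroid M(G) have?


A circuit in a graphic matroid = edge set of a simple cycle.
G has 5 vertices and 8 edges.
Enumerating all minimal edge subsets forming cycles...
Total circuits found: 12.

12


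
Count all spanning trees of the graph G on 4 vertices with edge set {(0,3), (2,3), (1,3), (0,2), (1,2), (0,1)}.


By Kirchhoff's matrix tree theorem, the number of spanning trees equals
the determinant of any cofactor of the Laplacian matrix L.
G has 4 vertices and 6 edges.
Computing the (3 x 3) cofactor determinant gives 16.

16


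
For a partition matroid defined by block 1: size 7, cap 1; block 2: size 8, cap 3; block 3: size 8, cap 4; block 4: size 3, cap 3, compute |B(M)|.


A basis picks exactly ci elements from block i.
Number of bases = product of C(|Si|, ci).
= C(7,1) * C(8,3) * C(8,4) * C(3,3)
= 7 * 56 * 70 * 1
= 27440.

27440


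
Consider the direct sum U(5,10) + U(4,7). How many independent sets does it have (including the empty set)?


For a direct sum, |I(M1+M2)| = |I(M1)| * |I(M2)|.
|I(U(5,10))| = sum C(10,k) for k=0..5 = 638.
|I(U(4,7))| = sum C(7,k) for k=0..4 = 99.
Total = 638 * 99 = 63162.

63162


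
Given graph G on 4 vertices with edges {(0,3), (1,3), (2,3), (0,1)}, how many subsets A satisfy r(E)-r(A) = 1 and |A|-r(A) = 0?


R(x,y) = sum over A in 2^E of x^(r(E)-r(A)) * y^(|A|-r(A)).
G has 4 vertices, 4 edges. r(E) = 3.
Enumerate all 2^4 = 16 subsets.
Count subsets with r(E)-r(A)=1 and |A|-r(A)=0: 6.

6


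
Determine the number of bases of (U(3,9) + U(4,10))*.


(M1+M2)* = M1* + M2*.
M1* = U(6,9), bases: C(9,6) = 84.
M2* = U(6,10), bases: C(10,6) = 210.
|B(M*)| = 84 * 210 = 17640.

17640


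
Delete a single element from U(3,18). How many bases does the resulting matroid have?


Deleting e from U(3,18) gives U(3,17) since n > r.
Bases of U(3,17) = C(17,3) = 17! / (3! * 14!) = 680.

680


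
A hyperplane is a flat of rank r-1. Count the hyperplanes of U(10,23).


Hyperplanes of U(10,23) are flats of rank 9.
In a uniform matroid, these are exactly the (9)-element subsets.
Count = C(23,9) = 817190.

817190


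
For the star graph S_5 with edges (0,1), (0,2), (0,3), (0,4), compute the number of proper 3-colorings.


P(tree, k) = k * (k-1)^(4) for any tree on 5 vertices.
P(3) = 3 * 2^4 = 3 * 16 = 48.

48


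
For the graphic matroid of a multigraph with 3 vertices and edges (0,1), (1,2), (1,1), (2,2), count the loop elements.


In a graphic matroid, a loop is a self-loop edge (u,u) with rank 0.
Examining all 4 edges for self-loops...
Self-loops found: (1,1), (2,2)
Number of loops = 2.

2


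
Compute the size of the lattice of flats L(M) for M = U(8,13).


Flats of U(8,13): every subset of size < 8 is a flat, plus E itself.
Count = (13 choose 0) + (13 choose 1) + (13 choose 2) + (13 choose 3) + (13 choose 4) + (13 choose 5) + (13 choose 6) + (13 choose 7) + 1
     = 1 + 13 + 78 + 286 + 715 + 1287 + 1716 + 1716 + 1
     = 5813.

5813


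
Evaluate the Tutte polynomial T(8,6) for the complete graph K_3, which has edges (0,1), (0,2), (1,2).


T(K_3; x,y) = x^2 + x + y.
T(8,6) = 64 + 8 + 6 = 78.

78


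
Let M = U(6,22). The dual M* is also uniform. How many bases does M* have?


The dual of U(r,n) is U(n-r, n) = U(16,22).
Bases of U(16,22) are all (16)-element subsets.
|B(M*)| = (22 choose 16) = 74613.

74613


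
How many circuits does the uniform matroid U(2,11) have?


In U(2,11), circuits are the (3)-element subsets.
Any set of 3 elements is dependent, and removing any one element gives
an independent set of size 2, so it is a minimal dependent set.
Number of circuits = C(11,3) = (11 * 10 * 9) / (1 * 2 * 3) = 165.

165


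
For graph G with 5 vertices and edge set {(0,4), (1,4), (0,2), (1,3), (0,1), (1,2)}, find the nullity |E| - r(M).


Cycle rank (nullity) = |E| - r(M) = |E| - (|V| - c).
|E| = 6, |V| = 5, c = 1.
Nullity = 6 - (5 - 1) = 6 - 4 = 2.

2


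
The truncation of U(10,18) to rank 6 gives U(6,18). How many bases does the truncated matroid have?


Truncating U(10,18) to rank 6 gives U(6,18).
Bases of U(6,18) are all 6-element subsets of 18 elements.
Number of bases = C(18,6) = 18564.

18564


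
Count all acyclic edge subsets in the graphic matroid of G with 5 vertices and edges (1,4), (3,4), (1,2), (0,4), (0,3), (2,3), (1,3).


An independent set in a graphic matroid is an acyclic edge subset.
G has 5 vertices and 7 edges.
Enumerate all 2^7 = 128 subsets, checking for acyclicity.
Total independent sets = 82.

82


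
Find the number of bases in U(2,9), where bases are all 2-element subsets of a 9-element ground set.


Bases of U(2,9) are all 2-element subsets of the 9-element ground set.
Number of bases = C(9,2).
C(9,2) = 9! / (2! * 7!) = 36.

36


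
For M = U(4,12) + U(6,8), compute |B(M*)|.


(M1+M2)* = M1* + M2*.
M1* = U(8,12), bases: C(12,8) = 495.
M2* = U(2,8), bases: C(8,2) = 28.
|B(M*)| = 495 * 28 = 13860.

13860


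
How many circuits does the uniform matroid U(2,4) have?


In U(2,4), circuits are the (3)-element subsets.
Any set of 3 elements is dependent, and removing any one element gives
an independent set of size 2, so it is a minimal dependent set.
Number of circuits = C(4,3) = 4! / (3! * 1!) = 4.

4


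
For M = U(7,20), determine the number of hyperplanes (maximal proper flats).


Hyperplanes of U(7,20) are flats of rank 6.
In a uniform matroid, these are exactly the (6)-element subsets.
Count = (20 choose 6) = 38760.

38760


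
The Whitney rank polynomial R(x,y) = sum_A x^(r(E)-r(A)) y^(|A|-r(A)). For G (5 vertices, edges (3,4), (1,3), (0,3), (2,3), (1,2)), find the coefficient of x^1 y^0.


R(x,y) = sum over A in 2^E of x^(r(E)-r(A)) * y^(|A|-r(A)).
G has 5 vertices, 5 edges. r(E) = 4.
Enumerate all 2^5 = 32 subsets.
Count subsets with r(E)-r(A)=1 and |A|-r(A)=0: 9.

9


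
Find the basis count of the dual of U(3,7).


The dual of U(r,n) is U(n-r, n) = U(4,7).
Bases of U(4,7) are all (4)-element subsets.
|B(M*)| = C(7,4) = (7 * 6 * 5 * 4) / (1 * 2 * 3 * 4) = 35.

35


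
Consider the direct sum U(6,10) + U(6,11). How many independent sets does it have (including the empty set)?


For a direct sum, |I(M1+M2)| = |I(M1)| * |I(M2)|.
|I(U(6,10))| = sum C(10,k) for k=0..6 = 848.
|I(U(6,11))| = sum C(11,k) for k=0..6 = 1486.
Total = 848 * 1486 = 1260128.

1260128


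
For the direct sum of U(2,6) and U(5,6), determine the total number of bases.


Bases of a direct sum M1 + M2: |B| = |B(M1)| * |B(M2)|.
|B(U(2,6))| = C(6,2) = 15.
|B(U(5,6))| = C(6,5) = 6.
Total bases = 15 * 6 = 90.

90


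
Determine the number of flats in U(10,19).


Flats of U(10,19): every subset of size < 10 is a flat, plus E itself.
Count = (19 choose 0) + (19 choose 1) + (19 choose 2) + (19 choose 3) + (19 choose 4) + (19 choose 5) + (19 choose 6) + (19 choose 7) + (19 choose 8) + (19 choose 9) + 1
     = 1 + 19 + 171 + 969 + 3876 + 11628 + 27132 + 50388 + 75582 + 92378 + 1
     = 262145.

262145


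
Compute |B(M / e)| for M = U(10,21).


Contracting e from U(10,21) gives U(9,20).
Bases of U(9,20) = (20 choose 9) = 167960.

167960


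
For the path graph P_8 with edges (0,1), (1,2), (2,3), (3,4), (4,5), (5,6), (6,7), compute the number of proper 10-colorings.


P(P_8, k) = k * (k-1)^(7).
P(10) = 10 * 9^7 = 10 * 4782969 = 47829690.

47829690


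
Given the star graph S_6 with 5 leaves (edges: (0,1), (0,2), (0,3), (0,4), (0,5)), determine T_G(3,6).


A star on 6 vertices is a tree with 5 edges.
T(x,y) = x^(5) for any tree.
T(3,6) = 3^5 = 243.

243


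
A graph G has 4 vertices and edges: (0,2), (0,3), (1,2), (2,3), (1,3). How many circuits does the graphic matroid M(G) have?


A circuit in a graphic matroid = edge set of a simple cycle.
G has 4 vertices and 5 edges.
Enumerating all minimal edge subsets forming cycles...
Total circuits found: 3.

3


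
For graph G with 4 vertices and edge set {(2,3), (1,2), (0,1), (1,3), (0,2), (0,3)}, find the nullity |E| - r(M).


Cycle rank (nullity) = |E| - r(M) = |E| - (|V| - c).
|E| = 6, |V| = 4, c = 1.
Nullity = 6 - (4 - 1) = 6 - 3 = 3.

3


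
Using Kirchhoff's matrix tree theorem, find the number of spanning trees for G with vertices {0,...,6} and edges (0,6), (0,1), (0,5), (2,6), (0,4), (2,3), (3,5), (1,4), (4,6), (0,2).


By Kirchhoff's matrix tree theorem, the number of spanning trees equals
the determinant of any cofactor of the Laplacian matrix L.
G has 7 vertices and 10 edges.
Computing the (6 x 6) cofactor determinant gives 76.

76


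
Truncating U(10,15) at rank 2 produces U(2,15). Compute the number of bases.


Truncating U(10,15) to rank 2 gives U(2,15).
Bases of U(2,15) are all 2-element subsets of 15 elements.
Number of bases = (15 choose 2) = 105.

105


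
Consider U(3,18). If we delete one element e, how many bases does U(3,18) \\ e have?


Deleting e from U(3,18) gives U(3,17) since n > r.
Bases of U(3,17) = C(17,3) = (17 * 16 * 15) / (1 * 2 * 3) = 680.

680


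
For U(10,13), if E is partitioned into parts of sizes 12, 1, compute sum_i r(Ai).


r(Ai) = min(|Ai|, 10) for each part.
Sum = min(12,10) + min(1,10)
    = 10 + 1
    = 11.

11


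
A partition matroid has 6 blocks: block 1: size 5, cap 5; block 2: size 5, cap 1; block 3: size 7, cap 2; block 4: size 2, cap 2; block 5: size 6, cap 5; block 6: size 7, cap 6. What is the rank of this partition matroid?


Rank of a partition matroid = sum of min(|Si|, ci) for each block.
= min(5,5) + min(5,1) + min(7,2) + min(2,2) + min(6,5) + min(7,6)
= 5 + 1 + 2 + 2 + 5 + 6
= 21.

21


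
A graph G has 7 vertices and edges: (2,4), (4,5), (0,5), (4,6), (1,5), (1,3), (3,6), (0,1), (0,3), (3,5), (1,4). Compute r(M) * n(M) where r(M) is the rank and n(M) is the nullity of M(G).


r(M) = |V| - c = 7 - 1 = 6.
nullity = |E| - r(M) = 11 - 6 = 5.
Product = 6 * 5 = 30.

30


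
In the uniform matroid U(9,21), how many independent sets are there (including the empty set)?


Independent sets of U(9,21) are all subsets of size <= 9.
Count = (21 choose 0) + (21 choose 1) + (21 choose 2) + (21 choose 3) + (21 choose 4) + (21 choose 5) + (21 choose 6) + (21 choose 7) + (21 choose 8) + (21 choose 9)
     = 1 + 21 + 210 + 1330 + 5985 + 20349 + 54264 + 116280 + 203490 + 293930
     = 695860.

695860


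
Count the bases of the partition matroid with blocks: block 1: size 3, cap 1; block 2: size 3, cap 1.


A basis picks exactly ci elements from block i.
Number of bases = product of C(|Si|, ci).
= C(3,1) * C(3,1)
= 3 * 3
= 9.

9


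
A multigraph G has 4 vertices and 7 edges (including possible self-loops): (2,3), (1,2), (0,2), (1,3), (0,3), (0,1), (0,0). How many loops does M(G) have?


In a graphic matroid, a loop is a self-loop edge (u,u) with rank 0.
Examining all 7 edges for self-loops...
Self-loops found: (0,0)
Number of loops = 1.

1


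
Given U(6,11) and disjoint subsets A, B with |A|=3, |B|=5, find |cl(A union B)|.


|A union B| = 3 + 5 = 8 (disjoint).
In U(6,11), cl(S) = S if |S| < 6, else cl(S) = E.
Since 8 >= 6, cl(A union B) = E.
|cl(A union B)| = 11.

11


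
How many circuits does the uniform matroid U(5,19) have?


In U(5,19), circuits are the (6)-element subsets.
Any set of 6 elements is dependent, and removing any one element gives
an independent set of size 5, so it is a minimal dependent set.
Number of circuits = C(19,6) = 19! / (6! * 13!) = 27132.

27132


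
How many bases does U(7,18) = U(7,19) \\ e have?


Deleting e from U(7,19) gives U(7,18) since n > r.
Bases of U(7,18) = C(18,7) = 18! / (7! * 11!) = 31824.

31824


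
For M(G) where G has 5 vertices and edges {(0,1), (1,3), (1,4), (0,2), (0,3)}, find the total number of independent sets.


An independent set in a graphic matroid is an acyclic edge subset.
G has 5 vertices and 5 edges.
Enumerate all 2^5 = 32 subsets, checking for acyclicity.
Total independent sets = 28.

28


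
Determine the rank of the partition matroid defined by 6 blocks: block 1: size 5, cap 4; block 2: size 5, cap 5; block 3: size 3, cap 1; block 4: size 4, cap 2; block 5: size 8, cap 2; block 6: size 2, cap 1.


Rank of a partition matroid = sum of min(|Si|, ci) for each block.
= min(5,4) + min(5,5) + min(3,1) + min(4,2) + min(8,2) + min(2,1)
= 4 + 5 + 1 + 2 + 2 + 1
= 15.

15


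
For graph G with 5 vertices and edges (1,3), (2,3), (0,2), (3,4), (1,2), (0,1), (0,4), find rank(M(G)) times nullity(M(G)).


r(M) = |V| - c = 5 - 1 = 4.
nullity = |E| - r(M) = 7 - 4 = 3.
Product = 4 * 3 = 12.

12


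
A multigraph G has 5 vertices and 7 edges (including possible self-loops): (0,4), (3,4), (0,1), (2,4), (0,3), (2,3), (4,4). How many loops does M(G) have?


In a graphic matroid, a loop is a self-loop edge (u,u) with rank 0.
Examining all 7 edges for self-loops...
Self-loops found: (4,4)
Number of loops = 1.

1


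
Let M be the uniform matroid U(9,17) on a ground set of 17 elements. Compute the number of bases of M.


Bases of U(9,17) are all 9-element subsets of the 17-element ground set.
Number of bases = C(17,9).
C(17,9) = 24310.

24310


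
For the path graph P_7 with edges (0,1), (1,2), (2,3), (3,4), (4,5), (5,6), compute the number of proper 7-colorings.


P(P_7, k) = k * (k-1)^(6).
P(7) = 7 * 6^6 = 7 * 46656 = 326592.

326592


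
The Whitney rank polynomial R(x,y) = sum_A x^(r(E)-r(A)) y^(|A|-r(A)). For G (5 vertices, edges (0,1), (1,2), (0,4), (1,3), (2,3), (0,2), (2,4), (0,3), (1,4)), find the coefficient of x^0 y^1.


R(x,y) = sum over A in 2^E of x^(r(E)-r(A)) * y^(|A|-r(A)).
G has 5 vertices, 9 edges. r(E) = 4.
Enumerate all 2^9 = 512 subsets.
Count subsets with r(E)-r(A)=0 and |A|-r(A)=1: 111.

111


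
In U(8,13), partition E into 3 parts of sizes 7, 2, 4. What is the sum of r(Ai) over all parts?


r(Ai) = min(|Ai|, 8) for each part.
Sum = min(7,8) + min(2,8) + min(4,8)
    = 7 + 2 + 4
    = 13.

13


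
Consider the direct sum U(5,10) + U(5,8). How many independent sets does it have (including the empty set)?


For a direct sum, |I(M1+M2)| = |I(M1)| * |I(M2)|.
|I(U(5,10))| = sum C(10,k) for k=0..5 = 638.
|I(U(5,8))| = sum C(8,k) for k=0..5 = 219.
Total = 638 * 219 = 139722.

139722


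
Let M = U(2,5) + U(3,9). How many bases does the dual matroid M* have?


(M1+M2)* = M1* + M2*.
M1* = U(3,5), bases: C(5,3) = 10.
M2* = U(6,9), bases: C(9,6) = 84.
|B(M*)| = 10 * 84 = 840.

840


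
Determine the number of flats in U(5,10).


Flats of U(5,10): every subset of size < 5 is a flat, plus E itself.
Count = (10 choose 0) + (10 choose 1) + (10 choose 2) + (10 choose 3) + (10 choose 4) + 1
     = 1 + 10 + 45 + 120 + 210 + 1
     = 387.

387


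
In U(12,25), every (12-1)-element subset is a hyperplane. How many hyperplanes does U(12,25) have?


Hyperplanes of U(12,25) are flats of rank 11.
In a uniform matroid, these are exactly the (11)-element subsets.
Count = (25 choose 11) = 4457400.

4457400


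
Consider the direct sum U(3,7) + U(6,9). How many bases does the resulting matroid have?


Bases of a direct sum M1 + M2: |B| = |B(M1)| * |B(M2)|.
|B(U(3,7))| = C(7,3) = 35.
|B(U(6,9))| = C(9,6) = 84.
Total bases = 35 * 84 = 2940.

2940


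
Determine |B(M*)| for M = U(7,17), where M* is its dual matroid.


The dual of U(r,n) is U(n-r, n) = U(10,17).
Bases of U(10,17) are all (10)-element subsets.
|B(M*)| = C(17,10) = 19448.

19448


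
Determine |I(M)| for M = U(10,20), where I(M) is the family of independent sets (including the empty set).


Independent sets of U(10,20) are all subsets of size <= 10.
Count = (20 choose 0) + (20 choose 1) + (20 choose 2) + (20 choose 3) + (20 choose 4) + (20 choose 5) + (20 choose 6) + (20 choose 7) + (20 choose 8) + (20 choose 9) + (20 choose 10)
     = 1 + 20 + 190 + 1140 + 4845 + 15504 + 38760 + 77520 + 125970 + 167960 + 184756
     = 616666.

616666


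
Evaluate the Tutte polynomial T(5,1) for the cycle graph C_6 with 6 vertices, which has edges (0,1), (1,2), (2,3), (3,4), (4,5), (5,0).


T(C_6; x,y) = x + x^2 + ... + x^(5) + y.
T(5,1) = 5^1 + 5^2 + 5^3 + 5^4 + 5^5 + 1
= 5 + 25 + 125 + 625 + 3125 + 1
= 3906.

3906


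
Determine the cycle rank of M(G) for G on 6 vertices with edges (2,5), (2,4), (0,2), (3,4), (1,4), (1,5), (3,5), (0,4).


Cycle rank (nullity) = |E| - r(M) = |E| - (|V| - c).
|E| = 8, |V| = 6, c = 1.
Nullity = 8 - (6 - 1) = 8 - 5 = 3.

3


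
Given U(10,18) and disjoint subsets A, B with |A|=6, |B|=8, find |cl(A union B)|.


|A union B| = 6 + 8 = 14 (disjoint).
In U(10,18), cl(S) = S if |S| < 10, else cl(S) = E.
Since 14 >= 10, cl(A union B) = E.
|cl(A union B)| = 18.

18


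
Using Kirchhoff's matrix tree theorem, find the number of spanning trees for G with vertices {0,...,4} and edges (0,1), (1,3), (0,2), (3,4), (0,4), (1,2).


By Kirchhoff's matrix tree theorem, the number of spanning trees equals
the determinant of any cofactor of the Laplacian matrix L.
G has 5 vertices and 6 edges.
Computing the (4 x 4) cofactor determinant gives 11.

11


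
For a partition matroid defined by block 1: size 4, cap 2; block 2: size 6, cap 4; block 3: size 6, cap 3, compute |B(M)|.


A basis picks exactly ci elements from block i.
Number of bases = product of C(|Si|, ci).
= C(4,2) * C(6,4) * C(6,3)
= 6 * 15 * 20
= 1800.

1800
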